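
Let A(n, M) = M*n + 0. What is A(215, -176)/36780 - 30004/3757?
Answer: -4791200/531471 ≈ -9.0150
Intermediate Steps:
A(n, M) = M*n
A(215, -176)/36780 - 30004/3757 = -176*215/36780 - 30004/3757 = -37840*1/36780 - 30004*1/3757 = -1892/1839 - 2308/289 = -4791200/531471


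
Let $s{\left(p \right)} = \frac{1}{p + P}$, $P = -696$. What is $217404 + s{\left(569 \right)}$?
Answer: $\frac{27610307}{127} \approx 2.174 \cdot 10^{5}$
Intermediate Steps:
$s{\left(p \right)} = \frac{1}{-696 + p}$ ($s{\left(p \right)} = \frac{1}{p - 696} = \frac{1}{-696 + p}$)
$217404 + s{\left(569 \right)} = 217404 + \frac{1}{-696 + 569} = 217404 + \frac{1}{-127} = 217404 - \frac{1}{127} = \frac{27610307}{127}$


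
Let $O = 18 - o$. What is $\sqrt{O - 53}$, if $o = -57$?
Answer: $\sqrt{22} \approx 4.6904$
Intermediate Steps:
$O = 75$ ($O = 18 - -57 = 18 + 57 = 75$)
$\sqrt{O - 53} = \sqrt{75 - 53} = \sqrt{22}$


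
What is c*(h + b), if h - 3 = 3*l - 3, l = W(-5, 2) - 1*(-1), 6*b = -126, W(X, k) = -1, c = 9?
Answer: -189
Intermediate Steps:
b = -21 (b = (1/6)*(-126) = -21)
l = 0 (l = -1 - 1*(-1) = -1 + 1 = 0)
h = 0 (h = 3 + (3*0 - 3) = 3 + (0 - 3) = 3 - 3 = 0)
c*(h + b) = 9*(0 - 21) = 9*(-21) = -189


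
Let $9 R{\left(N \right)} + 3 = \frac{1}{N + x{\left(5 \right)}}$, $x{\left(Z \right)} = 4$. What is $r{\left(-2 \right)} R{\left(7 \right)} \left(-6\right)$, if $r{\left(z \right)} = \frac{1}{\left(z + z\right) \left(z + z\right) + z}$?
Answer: $\frac{32}{231} \approx 0.13853$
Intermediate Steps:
$r{\left(z \right)} = \frac{1}{z + 4 z^{2}}$ ($r{\left(z \right)} = \frac{1}{2 z 2 z + z} = \frac{1}{4 z^{2} + z} = \frac{1}{z + 4 z^{2}}$)
$R{\left(N \right)} = - \frac{1}{3} + \frac{1}{9 \left(4 + N\right)}$ ($R{\left(N \right)} = - \frac{1}{3} + \frac{1}{9 \left(N + 4\right)} = - \frac{1}{3} + \frac{1}{9 \left(4 + N\right)}$)
$r{\left(-2 \right)} R{\left(7 \right)} \left(-6\right) = \frac{1}{\left(-2\right) \left(1 + 4 \left(-2\right)\right)} \frac{-11 - 21}{9 \left(4 + 7\right)} \left(-6\right) = - \frac{1}{2 \left(1 - 8\right)} \frac{-11 - 21}{9 \cdot 11} \left(-6\right) = - \frac{1}{2 \left(-7\right)} \frac{1}{9} \cdot \frac{1}{11} \left(-32\right) \left(-6\right) = \left(- \frac{1}{2}\right) \left(- \frac{1}{7}\right) \left(- \frac{32}{99}\right) \left(-6\right) = \frac{1}{14} \left(- \frac{32}{99}\right) \left(-6\right) = \left(- \frac{16}{693}\right) \left(-6\right) = \frac{32}{231}$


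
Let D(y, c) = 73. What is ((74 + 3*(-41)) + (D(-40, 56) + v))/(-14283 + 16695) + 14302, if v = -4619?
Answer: 34491829/2412 ≈ 14300.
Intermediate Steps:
((74 + 3*(-41)) + (D(-40, 56) + v))/(-14283 + 16695) + 14302 = ((74 + 3*(-41)) + (73 - 4619))/(-14283 + 16695) + 14302 = ((74 - 123) - 4546)/2412 + 14302 = (-49 - 4546)*(1/2412) + 14302 = -4595*1/2412 + 14302 = -4595/2412 + 14302 = 34491829/2412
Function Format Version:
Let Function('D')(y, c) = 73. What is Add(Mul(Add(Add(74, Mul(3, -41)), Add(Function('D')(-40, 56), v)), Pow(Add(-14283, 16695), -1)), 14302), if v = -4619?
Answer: Rational(34491829, 2412) ≈ 14300.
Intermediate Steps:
Add(Mul(Add(Add(74, Mul(3, -41)), Add(Function('D')(-40, 56), v)), Pow(Add(-14283, 16695), -1)), 14302) = Add(Mul(Add(Add(74, Mul(3, -41)), Add(73, -4619)), Pow(Add(-14283, 16695), -1)), 14302) = Add(Mul(Add(Add(74, -123), -4546), Pow(2412, -1)), 14302) = Add(Mul(Add(-49, -4546), Rational(1, 2412)), 14302) = Add(Mul(-4595, Rational(1, 2412)), 14302) = Add(Rational(-4595, 2412), 14302) = Rational(34491829, 2412)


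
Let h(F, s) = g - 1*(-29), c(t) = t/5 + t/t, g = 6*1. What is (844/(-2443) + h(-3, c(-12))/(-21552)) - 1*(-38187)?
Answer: 2010585929839/52651536 ≈ 38187.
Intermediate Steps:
g = 6
c(t) = 1 + t/5 (c(t) = t*(⅕) + 1 = t/5 + 1 = 1 + t/5)
h(F, s) = 35 (h(F, s) = 6 - 1*(-29) = 6 + 29 = 35)
(844/(-2443) + h(-3, c(-12))/(-21552)) - 1*(-38187) = (844/(-2443) + 35/(-21552)) - 1*(-38187) = (844*(-1/2443) + 35*(-1/21552)) + 38187 = (-844/2443 - 35/21552) + 38187 = -18275393/52651536 + 38187 = 2010585929839/52651536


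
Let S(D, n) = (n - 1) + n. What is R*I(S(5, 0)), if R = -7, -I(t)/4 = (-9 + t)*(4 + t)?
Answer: -840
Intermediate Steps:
S(D, n) = -1 + 2*n (S(D, n) = (-1 + n) + n = -1 + 2*n)
I(t) = -4*(-9 + t)*(4 + t)
R*I(S(5, 0)) = -7*(144 - 4*(-1 + 2*0)**2 + 20*(-1 + 2*0)) = -7*(144 - 4*(-1 + 0)**2 + 20*(-1 + 0)) = -7*(144 - 4*(-1)**2 + 20*(-1)) = -7*(144 - 4*1 - 20) = -7*(144 - 4 - 20) = -7*120 = -840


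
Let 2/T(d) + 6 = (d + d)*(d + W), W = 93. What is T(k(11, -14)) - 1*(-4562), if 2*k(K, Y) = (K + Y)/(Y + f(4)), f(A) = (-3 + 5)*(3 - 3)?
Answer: 24950362/5469 ≈ 4562.1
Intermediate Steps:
f(A) = 0 (f(A) = 2*0 = 0)
k(K, Y) = (K + Y)/(2*Y) (k(K, Y) = ((K + Y)/(Y + 0))/2 = ((K + Y)/Y)/2 = (K + Y)/(2*Y))
T(d) = 2/(-6 + 2*d*(93 + d)) (T(d) = 2/(-6 + (d + d)*(d + 93)) = 2/(-6 + (2*d)*(93 + d)) = 2/(-6 + 2*d*(93 + d)))
T(k(11, -14)) - 1*(-4562) = 1/(-3 + ((½)*(11 - 14)/(-14))² + 93*((½)*(11 - 14)/(-14))) - 1*(-4562) = 1/(-3 + ((½)*(-1/14)*(-3))² + 93*((½)*(-1/14)*(-3))) + 4562 = 1/(-3 + (3/28)² + 93*(3/28)) + 4562 = 1/(-3 + 9/784 + 279/28) + 4562 = 1/(5469/784) + 4562 = 784/5469 + 4562 = 24950362/5469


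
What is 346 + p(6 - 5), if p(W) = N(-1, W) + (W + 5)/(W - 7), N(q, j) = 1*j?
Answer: 346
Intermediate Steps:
N(q, j) = j
p(W) = W + (5 + W)/(-7 + W) (p(W) = W + (W + 5)/(W - 7) = W + (5 + W)/(-7 + W))
346 + p(6 - 5) = 346 + (5 + (6 - 5)**2 - 6*(6 - 5))/(-7 + (6 - 5)) = 346 + (5 + 1**2 - 6*1)/(-7 + 1) = 346 + (5 + 1 - 6)/(-6) = 346 - 1/6*0 = 346 + 0 = 346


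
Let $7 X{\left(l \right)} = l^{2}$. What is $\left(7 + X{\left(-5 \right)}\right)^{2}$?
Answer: $\frac{5476}{49} \approx 111.76$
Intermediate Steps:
$X{\left(l \right)} = \frac{l^{2}}{7}$
$\left(7 + X{\left(-5 \right)}\right)^{2} = \left(7 + \frac{\left(-5\right)^{2}}{7}\right)^{2} = \left(7 + \frac{1}{7} \cdot 25\right)^{2} = \left(7 + \frac{25}{7}\right)^{2} = \left(\frac{74}{7}\right)^{2} = \frac{5476}{49}$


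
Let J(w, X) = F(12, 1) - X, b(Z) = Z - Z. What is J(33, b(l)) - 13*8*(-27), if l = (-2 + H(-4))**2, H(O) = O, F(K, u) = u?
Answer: 2809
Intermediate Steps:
l = 36 (l = (-2 - 4)**2 = (-6)**2 = 36)
b(Z) = 0
J(w, X) = 1 - X
J(33, b(l)) - 13*8*(-27) = (1 - 1*0) - 13*8*(-27) = (1 + 0) - 104*(-27) = 1 + 2808 = 2809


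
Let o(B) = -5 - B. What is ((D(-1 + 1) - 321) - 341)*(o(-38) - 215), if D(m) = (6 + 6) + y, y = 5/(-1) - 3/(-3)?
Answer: 119028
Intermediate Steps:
y = -4 (y = 5*(-1) - 3*(-⅓) = -5 + 1 = -4)
D(m) = 8 (D(m) = (6 + 6) - 4 = 12 - 4 = 8)
((D(-1 + 1) - 321) - 341)*(o(-38) - 215) = ((8 - 321) - 341)*((-5 - 1*(-38)) - 215) = (-313 - 341)*((-5 + 38) - 215) = -654*(33 - 215) = -654*(-182) = 119028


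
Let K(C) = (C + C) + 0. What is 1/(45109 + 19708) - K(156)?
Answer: -20222903/64817 ≈ -312.00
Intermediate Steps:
K(C) = 2*C (K(C) = 2*C + 0 = 2*C)
1/(45109 + 19708) - K(156) = 1/(45109 + 19708) - 2*156 = 1/64817 - 1*312 = 1/64817 - 312 = -20222903/64817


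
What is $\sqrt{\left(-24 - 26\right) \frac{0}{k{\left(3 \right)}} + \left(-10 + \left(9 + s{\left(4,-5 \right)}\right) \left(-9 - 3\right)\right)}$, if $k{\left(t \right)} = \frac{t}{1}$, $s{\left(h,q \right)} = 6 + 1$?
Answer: $i \sqrt{202} \approx 14.213 i$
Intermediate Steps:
$s{\left(h,q \right)} = 7$
$k{\left(t \right)} = t$ ($k{\left(t \right)} = t 1 = t$)
$\sqrt{\left(-24 - 26\right) \frac{0}{k{\left(3 \right)}} + \left(-10 + \left(9 + s{\left(4,-5 \right)}\right) \left(-9 - 3\right)\right)} = \sqrt{\left(-24 - 26\right) \frac{0}{3} + \left(-10 + \left(9 + 7\right) \left(-9 - 3\right)\right)} = \sqrt{- 50 \cdot 0 \cdot \frac{1}{3} + \left(-10 + 16 \left(-9 - 3\right)\right)} = \sqrt{\left(-50\right) 0 + \left(-10 + 16 \left(-12\right)\right)} = \sqrt{0 - 202} = \sqrt{-202} = i \sqrt{202}$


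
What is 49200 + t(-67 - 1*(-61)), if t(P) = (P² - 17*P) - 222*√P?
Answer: 49338 - 222*I*√6 ≈ 49338.0 - 543.79*I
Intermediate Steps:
t(P) = P² - 222*√P - 17*P
49200 + t(-67 - 1*(-61)) = 49200 + ((-67 - 1*(-61))² - 222*√(-67 - 1*(-61)) - 17*(-67 - 1*(-61))) = 49200 + ((-67 + 61)² - 222*√(-67 + 61) - 17*(-67 + 61)) = 49200 + ((-6)² - 222*I*√6 - 17*(-6)) = 49200 + (36 - 222*I*√6 + 102) = 49200 + (138 - 222*I*√6) = 49338 - 222*I*√6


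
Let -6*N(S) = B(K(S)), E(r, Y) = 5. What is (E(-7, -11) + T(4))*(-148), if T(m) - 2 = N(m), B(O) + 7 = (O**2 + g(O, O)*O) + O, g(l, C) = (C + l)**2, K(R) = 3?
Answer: 5254/3 ≈ 1751.3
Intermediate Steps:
B(O) = -7 + O + O**2 + 4*O**3 (B(O) = -7 + ((O**2 + (O + O)**2*O) + O) = -7 + ((O**2 + (2*O)**2*O) + O) = -7 + ((O**2 + (4*O**2)*O) + O) = -7 + ((O**2 + 4*O**3) + O) = -7 + (O + O**2 + 4*O**3) = -7 + O + O**2 + 4*O**3)
N(S) = -113/6 (N(S) = -(-7 + 3 + 3**2 + 4*3**3)/6 = -(-7 + 3 + 9 + 4*27)/6 = -(-7 + 3 + 9 + 108)/6 = -1/6*113 = -113/6)
T(m) = -101/6 (T(m) = 2 - 113/6 = -101/6)
(E(-7, -11) + T(4))*(-148) = (5 - 101/6)*(-148) = -71/6*(-148) = 5254/3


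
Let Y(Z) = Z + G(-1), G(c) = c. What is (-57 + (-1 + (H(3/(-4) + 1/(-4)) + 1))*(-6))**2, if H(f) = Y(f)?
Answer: 2025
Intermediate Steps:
Y(Z) = -1 + Z (Y(Z) = Z - 1 = -1 + Z)
H(f) = -1 + f
(-57 + (-1 + (H(3/(-4) + 1/(-4)) + 1))*(-6))**2 = (-57 + (-1 + ((-1 + (3/(-4) + 1/(-4))) + 1))*(-6))**2 = (-57 + (-1 + ((-1 + (3*(-1/4) + 1*(-1/4))) + 1))*(-6))**2 = (-57 + (-1 + ((-1 + (-3/4 - 1/4)) + 1))*(-6))**2 = (-57 + (-1 + ((-1 - 1) + 1))*(-6))**2 = (-57 + (-1 + (-2 + 1))*(-6))**2 = (-57 + (-1 - 1)*(-6))**2 = (-57 - 2*(-6))**2 = (-57 + 12)**2 = (-45)**2 = 2025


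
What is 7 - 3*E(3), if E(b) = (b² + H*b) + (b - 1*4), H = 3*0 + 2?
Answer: -35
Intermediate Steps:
H = 2 (H = 0 + 2 = 2)
E(b) = -4 + b² + 3*b (E(b) = (b² + 2*b) + (b - 1*4) = (b² + 2*b) + (b - 4) = (b² + 2*b) + (-4 + b) = -4 + b² + 3*b)
7 - 3*E(3) = 7 - 3*(-4 + 3² + 3*3) = 7 - 3*(-4 + 9 + 9) = 7 - 3*14 = 7 - 42 = -35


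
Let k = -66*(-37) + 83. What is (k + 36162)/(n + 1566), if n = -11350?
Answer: -38687/9784 ≈ -3.9541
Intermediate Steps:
k = 2525 (k = 2442 + 83 = 2525)
(k + 36162)/(n + 1566) = (2525 + 36162)/(-11350 + 1566) = 38687/(-9784) = 38687*(-1/9784) = -38687/9784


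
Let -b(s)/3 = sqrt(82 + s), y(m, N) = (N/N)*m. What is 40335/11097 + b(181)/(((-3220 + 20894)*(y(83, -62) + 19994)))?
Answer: 13445/3699 - 3*sqrt(263)/354840898 ≈ 3.6348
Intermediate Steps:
y(m, N) = m (y(m, N) = 1*m = m)
b(s) = -3*sqrt(82 + s)
40335/11097 + b(181)/(((-3220 + 20894)*(y(83, -62) + 19994))) = 40335/11097 + (-3*sqrt(82 + 181))/(((-3220 + 20894)*(83 + 19994))) = 40335*(1/11097) + (-3*sqrt(263))/((17674*20077)) = 13445/3699 - 3*sqrt(263)/354840898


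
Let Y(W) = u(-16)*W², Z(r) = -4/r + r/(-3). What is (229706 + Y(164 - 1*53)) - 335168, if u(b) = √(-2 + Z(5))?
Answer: -105462 + 4107*I*√1005/5 ≈ -1.0546e+5 + 26040.0*I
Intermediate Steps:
Z(r) = -4/r - r/3 (Z(r) = -4/r + r*(-⅓) = -4/r - r/3)
u(b) = I*√1005/15 (u(b) = √(-2 + (-4/5 - ⅓*5)) = √(-2 + (-4*⅕ - 5/3)) = √(-2 + (-⅘ - 5/3)) = √(-2 - 37/15) = √(-67/15) = I*√1005/15)
Y(W) = I*√1005*W²/15 (Y(W) = (I*√1005/15)*W² = I*√1005*W²/15)
(229706 + Y(164 - 1*53)) - 335168 = (229706 + I*√1005*(164 - 1*53)²/15) - 335168 = (229706 + I*√1005*(164 - 53)²/15) - 335168 = (229706 + (1/15)*I*√1005*111²) - 335168 = (229706 + (1/15)*I*√1005*12321) - 335168 = (229706 + 4107*I*√1005/5) - 335168 = -105462 + 4107*I*√1005/5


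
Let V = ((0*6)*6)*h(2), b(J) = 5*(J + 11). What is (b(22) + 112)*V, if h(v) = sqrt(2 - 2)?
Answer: 0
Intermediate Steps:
h(v) = 0 (h(v) = sqrt(0) = 0)
b(J) = 55 + 5*J (b(J) = 5*(11 + J) = 55 + 5*J)
V = 0 (V = ((0*6)*6)*0 = (0*6)*0 = 0*0 = 0)
(b(22) + 112)*V = ((55 + 5*22) + 112)*0 = ((55 + 110) + 112)*0 = (165 + 112)*0 = 277*0 = 0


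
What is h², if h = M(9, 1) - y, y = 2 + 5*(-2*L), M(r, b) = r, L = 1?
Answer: 289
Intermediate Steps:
y = -8 (y = 2 + 5*(-2*1) = 2 + 5*(-2) = 2 - 10 = -8)
h = 17 (h = 9 - 1*(-8) = 9 + 8 = 17)
h² = 17² = 289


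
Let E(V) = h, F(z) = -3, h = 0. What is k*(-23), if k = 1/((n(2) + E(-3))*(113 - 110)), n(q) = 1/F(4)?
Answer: 23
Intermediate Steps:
E(V) = 0
n(q) = -⅓ (n(q) = 1/(-3) = -⅓)
k = -1 (k = 1/((-⅓ + 0)*(113 - 110)) = 1/(-⅓*3) = 1/(-1) = -1)
k*(-23) = -1*(-23) = 23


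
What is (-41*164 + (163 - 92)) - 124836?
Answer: -131489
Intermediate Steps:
(-41*164 + (163 - 92)) - 124836 = (-6724 + 71) - 124836 = -6653 - 124836 = -131489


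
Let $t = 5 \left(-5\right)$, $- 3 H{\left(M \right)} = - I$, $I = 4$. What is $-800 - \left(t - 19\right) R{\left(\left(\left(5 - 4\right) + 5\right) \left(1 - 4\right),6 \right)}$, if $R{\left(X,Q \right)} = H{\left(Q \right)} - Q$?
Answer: $- \frac{3016}{3} \approx -1005.3$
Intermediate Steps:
$H{\left(M \right)} = \frac{4}{3}$ ($H{\left(M \right)} = - \frac{\left(-1\right) 4}{3} = \left(- \frac{1}{3}\right) \left(-4\right) = \frac{4}{3}$)
$t = -25$
$R{\left(X,Q \right)} = \frac{4}{3} - Q$
$-800 - \left(t - 19\right) R{\left(\left(\left(5 - 4\right) + 5\right) \left(1 - 4\right),6 \right)} = -800 - \left(-25 - 19\right) \left(\frac{4}{3} - 6\right) = -800 - - 44 \left(\frac{4}{3} - 6\right) = -800 - \left(-44\right) \left(- \frac{14}{3}\right) = -800 - \frac{616}{3} = - \frac{3016}{3}$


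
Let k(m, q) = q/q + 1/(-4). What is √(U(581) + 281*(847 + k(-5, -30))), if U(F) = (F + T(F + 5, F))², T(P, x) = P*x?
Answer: 3*√51694797523/2 ≈ 3.4105e+5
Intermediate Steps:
k(m, q) = ¾ (k(m, q) = 1 + 1*(-¼) = 1 - ¼ = ¾)
U(F) = (F + F*(5 + F))² (U(F) = (F + (F + 5)*F)² = (F + (5 + F)*F)² = (F + F*(5 + F))²)
√(U(581) + 281*(847 + k(-5, -30))) = √(581²*(6 + 581)² + 281*(847 + ¾)) = √(337561*587² + 281*(3391/4)) = √(337561*344569 + 952871/4) = √(116313056209 + 952871/4) = √(465253177707/4) = 3*√51694797523/2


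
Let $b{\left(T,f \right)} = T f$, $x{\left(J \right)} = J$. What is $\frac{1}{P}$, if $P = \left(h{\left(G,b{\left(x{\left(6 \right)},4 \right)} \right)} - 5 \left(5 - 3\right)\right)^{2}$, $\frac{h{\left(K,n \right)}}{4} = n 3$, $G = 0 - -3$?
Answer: $\frac{1}{77284} \approx 1.2939 \cdot 10^{-5}$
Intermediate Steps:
$G = 3$ ($G = 0 + 3 = 3$)
$h{\left(K,n \right)} = 12 n$ ($h{\left(K,n \right)} = 4 n 3 = 4 \cdot 3 n = 12 n$)
$P = 77284$ ($P = \left(12 \cdot 6 \cdot 4 - 5 \left(5 - 3\right)\right)^{2} = \left(12 \cdot 24 - 10\right)^{2} = \left(288 - 10\right)^{2} = 278^{2} = 77284$)
$\frac{1}{P} = \frac{1}{77284}$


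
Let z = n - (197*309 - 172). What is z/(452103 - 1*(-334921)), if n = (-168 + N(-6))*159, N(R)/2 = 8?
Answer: -84869/787024 ≈ -0.10784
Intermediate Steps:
N(R) = 16 (N(R) = 2*8 = 16)
n = -24168 (n = (-168 + 16)*159 = -152*159 = -24168)
z = -84869 (z = -24168 - (197*309 - 172) = -24168 - (60873 - 172) = -24168 - 1*60701 = -24168 - 60701 = -84869)
z/(452103 - 1*(-334921)) = -84869/(452103 - 1*(-334921)) = -84869/(452103 + 334921) = -84869/787024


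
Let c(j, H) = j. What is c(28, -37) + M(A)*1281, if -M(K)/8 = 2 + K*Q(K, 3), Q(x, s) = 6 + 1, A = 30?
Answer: -2172548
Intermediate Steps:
Q(x, s) = 7
M(K) = -16 - 56*K (M(K) = -8*(2 + K*7) = -8*(2 + 7*K) = -16 - 56*K)
c(28, -37) + M(A)*1281 = 28 + (-16 - 56*30)*1281 = 28 + (-16 - 1680)*1281 = 28 - 1696*1281 = 28 - 2172576 = -2172548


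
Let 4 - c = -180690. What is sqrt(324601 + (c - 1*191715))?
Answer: 2*sqrt(78395) ≈ 559.98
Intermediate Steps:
c = 180694 (c = 4 - 1*(-180690) = 4 + 180690 = 180694)
sqrt(324601 + (c - 1*191715)) = sqrt(324601 + (180694 - 1*191715)) = sqrt(324601 + (180694 - 191715)) = sqrt(324601 - 11021) = sqrt(313580) = 2*sqrt(78395)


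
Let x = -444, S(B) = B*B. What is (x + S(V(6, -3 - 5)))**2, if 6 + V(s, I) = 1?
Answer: 175561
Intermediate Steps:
V(s, I) = -5 (V(s, I) = -6 + 1 = -5)
S(B) = B**2
(x + S(V(6, -3 - 5)))**2 = (-444 + (-5)**2)**2 = (-444 + 25)**2 = (-419)**2 = 175561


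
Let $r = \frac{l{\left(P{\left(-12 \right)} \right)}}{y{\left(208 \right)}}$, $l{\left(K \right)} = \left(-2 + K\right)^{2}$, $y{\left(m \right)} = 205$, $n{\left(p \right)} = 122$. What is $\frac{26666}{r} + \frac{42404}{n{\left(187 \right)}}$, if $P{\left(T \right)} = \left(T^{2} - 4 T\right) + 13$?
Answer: $\frac{1207171548}{2513749} \approx 480.23$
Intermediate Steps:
$P{\left(T \right)} = 13 + T^{2} - 4 T$
$r = \frac{41209}{205}$ ($r = \frac{\left(-2 + \left(13 + \left(-12\right)^{2} - -48\right)\right)^{2}}{205} = \left(-2 + \left(13 + 144 + 48\right)\right)^{2} \cdot \frac{1}{205} = \left(-2 + 205\right)^{2} \cdot \frac{1}{205} = 203^{2} \cdot \frac{1}{205} = 41209 \cdot \frac{1}{205} = \frac{41209}{205} \approx 201.02$)
$\frac{26666}{r} + \frac{42404}{n{\left(187 \right)}} = \frac{26666}{\frac{41209}{205}} + \frac{42404}{122} = 26666 \cdot \frac{205}{41209} + 42404 \cdot \frac{1}{122} = \frac{5466530}{41209} + \frac{21202}{61} = \frac{1207171548}{2513749}$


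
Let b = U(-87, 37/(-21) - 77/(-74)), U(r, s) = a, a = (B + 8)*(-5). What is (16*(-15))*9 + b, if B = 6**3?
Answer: -3280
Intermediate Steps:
B = 216
a = -1120 (a = (216 + 8)*(-5) = 224*(-5) = -1120)
U(r, s) = -1120
b = -1120
(16*(-15))*9 + b = (16*(-15))*9 - 1120 = -240*9 - 1120 = -2160 - 1120 = -3280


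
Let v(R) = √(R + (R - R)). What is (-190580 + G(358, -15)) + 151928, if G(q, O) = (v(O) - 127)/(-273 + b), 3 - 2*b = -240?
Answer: -11711302/303 - 2*I*√15/303 ≈ -38651.0 - 0.025564*I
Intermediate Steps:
v(R) = √R (v(R) = √(R + 0) = √R)
b = 243/2 (b = 3/2 - ½*(-240) = 3/2 + 120 = 243/2 ≈ 121.50)
G(q, O) = 254/303 - 2*√O/303 (G(q, O) = (√O - 127)/(-273 + 243/2) = (-127 + √O)/(-303/2) = (-127 + √O)*(-2/303) = 254/303 - 2*√O/303)
(-190580 + G(358, -15)) + 151928 = (-190580 + (254/303 - 2*I*√15/303)) + 151928 = (-57745486/303 - 2*I*√15/303) + 151928 = -11711302/303 - 2*I*√15/303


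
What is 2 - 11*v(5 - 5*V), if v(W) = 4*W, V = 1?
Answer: 2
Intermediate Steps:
2 - 11*v(5 - 5*V) = 2 - 44*(5 - 5*1) = 2 - 44*(5 - 5) = 2 - 44*0 = 2 - 11*0 = 2 + 0 = 2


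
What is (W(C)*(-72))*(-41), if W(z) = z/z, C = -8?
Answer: 2952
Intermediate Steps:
W(z) = 1
(W(C)*(-72))*(-41) = (1*(-72))*(-41) = -72*(-41) = 2952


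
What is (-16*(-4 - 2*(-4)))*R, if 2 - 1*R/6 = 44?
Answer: 16128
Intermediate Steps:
R = -252 (R = 12 - 6*44 = 12 - 264 = -252)
(-16*(-4 - 2*(-4)))*R = -16*(-4 - 2*(-4))*(-252) = -16*(-4 + 8)*(-252) = -16*4*(-252) = -64*(-252) = 16128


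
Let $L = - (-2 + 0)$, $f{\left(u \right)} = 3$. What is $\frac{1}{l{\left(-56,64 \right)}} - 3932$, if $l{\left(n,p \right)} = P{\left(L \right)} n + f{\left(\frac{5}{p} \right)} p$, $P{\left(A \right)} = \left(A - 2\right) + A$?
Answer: $- \frac{314559}{80} \approx -3932.0$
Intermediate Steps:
$L = 2$ ($L = \left(-1\right) \left(-2\right) = 2$)
$P{\left(A \right)} = -2 + 2 A$ ($P{\left(A \right)} = \left(-2 + A\right) + A = -2 + 2 A$)
$l{\left(n,p \right)} = 2 n + 3 p$ ($l{\left(n,p \right)} = \left(-2 + 2 \cdot 2\right) n + 3 p = \left(-2 + 4\right) n + 3 p = 2 n + 3 p$)
$\frac{1}{l{\left(-56,64 \right)}} - 3932 = \frac{1}{2 \left(-56\right) + 3 \cdot 64} - 3932 = \frac{1}{-112 + 192} - 3932 = \frac{1}{80} - 3932 = - \frac{314559}{80}$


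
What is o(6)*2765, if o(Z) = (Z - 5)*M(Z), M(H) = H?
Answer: 16590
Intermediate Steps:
o(Z) = Z*(-5 + Z) (o(Z) = (Z - 5)*Z = (-5 + Z)*Z = Z*(-5 + Z))
o(6)*2765 = (6*(-5 + 6))*2765 = (6*1)*2765 = 6*2765 = 16590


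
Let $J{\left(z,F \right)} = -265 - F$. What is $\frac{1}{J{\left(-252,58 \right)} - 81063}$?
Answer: $- \frac{1}{81386} \approx -1.2287 \cdot 10^{-5}$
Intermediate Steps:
$\frac{1}{J{\left(-252,58 \right)} - 81063} = \frac{1}{\left(-265 - 58\right) - 81063} = \frac{1}{-323 - 81063} = \frac{1}{-81386} = - \frac{1}{81386}$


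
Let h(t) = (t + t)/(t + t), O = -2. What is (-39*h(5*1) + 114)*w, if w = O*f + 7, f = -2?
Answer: 825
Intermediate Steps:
h(t) = 1 (h(t) = (2*t)/((2*t)) = (2*t)*(1/(2*t)) = 1)
w = 11 (w = -2*(-2) + 7 = 4 + 7 = 11)
(-39*h(5*1) + 114)*w = (-39*1 + 114)*11 = (-39 + 114)*11 = 75*11 = 825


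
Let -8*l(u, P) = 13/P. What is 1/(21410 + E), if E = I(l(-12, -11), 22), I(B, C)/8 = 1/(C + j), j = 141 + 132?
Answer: 295/6315958 ≈ 4.6707e-5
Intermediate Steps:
j = 273
l(u, P) = -13/(8*P)
I(B, C) = 8/(273 + C) (I(B, C) = 8/(C + 273) = 8/(273 + C))
E = 8/295 (E = 8/(273 + 22) = 8/295 ≈ 0.027119)
1/(21410 + E) = 1/(21410 + 8/295) = 1/(6315958/295) = 295/6315958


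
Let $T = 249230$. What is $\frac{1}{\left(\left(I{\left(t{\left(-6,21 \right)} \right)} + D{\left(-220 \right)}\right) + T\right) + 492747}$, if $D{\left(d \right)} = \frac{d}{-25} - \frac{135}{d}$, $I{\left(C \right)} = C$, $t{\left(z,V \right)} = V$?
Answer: $\frac{220}{163241631} \approx 1.3477 \cdot 10^{-6}$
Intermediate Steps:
$D{\left(d \right)} = - \frac{135}{d} - \frac{d}{25}$ ($D{\left(d \right)} = d \left(- \frac{1}{25}\right) - \frac{135}{d} = - \frac{d}{25} - \frac{135}{d} = - \frac{135}{d} - \frac{d}{25}$)
$\frac{1}{\left(\left(I{\left(t{\left(-6,21 \right)} \right)} + D{\left(-220 \right)}\right) + T\right) + 492747} = \frac{1}{\left(\left(21 - \left(- \frac{44}{5} + \frac{135}{-220}\right)\right) + 249230\right) + 492747} = \frac{1}{\left(\left(21 + \left(\left(-135\right) \left(- \frac{1}{220}\right) + \frac{44}{5}\right)\right) + 249230\right) + 492747} = \frac{1}{\left(\left(21 + \left(\frac{27}{44} + \frac{44}{5}\right)\right) + 249230\right) + 492747} = \frac{1}{\left(\left(21 + \frac{2071}{220}\right) + 249230\right) + 492747} = \frac{1}{\left(\frac{6691}{220} + 249230\right) + 492747} = \frac{1}{\frac{54837291}{220} + 492747} = \frac{1}{\frac{163241631}{220}} = \frac{220}{163241631}$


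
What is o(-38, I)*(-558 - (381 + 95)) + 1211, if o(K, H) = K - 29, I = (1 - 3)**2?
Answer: 70489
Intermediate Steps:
I = 4 (I = (-2)**2 = 4)
o(K, H) = -29 + K
o(-38, I)*(-558 - (381 + 95)) + 1211 = (-29 - 38)*(-558 - (381 + 95)) + 1211 = -67*(-558 - 1*476) + 1211 = -67*(-558 - 476) + 1211 = -67*(-1034) + 1211 = 69278 + 1211 = 70489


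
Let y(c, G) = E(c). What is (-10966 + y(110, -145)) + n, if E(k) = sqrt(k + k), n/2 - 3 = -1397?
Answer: -13754 + 2*sqrt(55) ≈ -13739.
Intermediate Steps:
n = -2788 (n = 6 + 2*(-1397) = 6 - 2794 = -2788)
E(k) = sqrt(2)*sqrt(k) (E(k) = sqrt(2*k) = sqrt(2)*sqrt(k))
y(c, G) = sqrt(2)*sqrt(c)
(-10966 + y(110, -145)) + n = (-10966 + sqrt(2)*sqrt(110)) - 2788 = (-10966 + 2*sqrt(55)) - 2788 = -13754 + 2*sqrt(55)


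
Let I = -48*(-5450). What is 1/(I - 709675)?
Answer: -1/448075 ≈ -2.2318e-6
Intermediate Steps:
I = 261600
1/(I - 709675) = 1/(261600 - 709675) = 1/(-448075) = -1/448075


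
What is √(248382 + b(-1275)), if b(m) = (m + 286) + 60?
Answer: √247453 ≈ 497.45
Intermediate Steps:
b(m) = 346 + m (b(m) = (286 + m) + 60 = 346 + m)
√(248382 + b(-1275)) = √(248382 + (346 - 1275)) = √(248382 - 929) = √247453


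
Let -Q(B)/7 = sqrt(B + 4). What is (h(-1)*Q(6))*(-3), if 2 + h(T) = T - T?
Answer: -42*sqrt(10) ≈ -132.82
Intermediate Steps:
Q(B) = -7*sqrt(4 + B) (Q(B) = -7*sqrt(B + 4) = -7*sqrt(4 + B))
h(T) = -2 (h(T) = -2 + (T - T) = -2 + 0 = -2)
(h(-1)*Q(6))*(-3) = -(-14)*sqrt(4 + 6)*(-3) = -(-14)*sqrt(10)*(-3) = (14*sqrt(10))*(-3) = -42*sqrt(10)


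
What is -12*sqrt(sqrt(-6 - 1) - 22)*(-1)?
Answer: 12*sqrt(-22 + I*sqrt(7)) ≈ 3.3784 + 56.386*I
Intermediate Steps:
-12*sqrt(sqrt(-6 - 1) - 22)*(-1) = -12*sqrt(sqrt(-7) - 22)*(-1) = -12*sqrt(I*sqrt(7) - 22)*(-1) = -12*sqrt(-22 + I*sqrt(7))*(-1) = 12*sqrt(-22 + I*sqrt(7))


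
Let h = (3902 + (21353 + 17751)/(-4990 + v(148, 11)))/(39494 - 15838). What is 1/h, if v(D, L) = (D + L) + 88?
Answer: 56100204/9234041 ≈ 6.0754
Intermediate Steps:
v(D, L) = 88 + D + L
h = 9234041/56100204 (h = (3902 + (21353 + 17751)/(-4990 + (88 + 148 + 11)))/(39494 - 15838) = (3902 + 39104/(-4990 + 247))/23656 = (3902 + 39104/(-4743))*(1/23656) = (3902 + 39104*(-1/4743))*(1/23656) = (3902 - 39104/4743)*(1/23656) = (18468082/4743)*(1/23656) = 9234041/56100204 ≈ 0.16460)
1/h = 1/(9234041/56100204) = 56100204/9234041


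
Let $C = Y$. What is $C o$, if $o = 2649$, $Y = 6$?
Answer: $15894$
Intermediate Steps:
$C = 6$
$C o = 6 \cdot 2649 = 15894$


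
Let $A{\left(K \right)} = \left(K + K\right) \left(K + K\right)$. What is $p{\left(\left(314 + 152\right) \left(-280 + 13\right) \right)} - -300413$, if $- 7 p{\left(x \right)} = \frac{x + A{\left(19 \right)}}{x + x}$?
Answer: $\frac{261645842513}{870954} \approx 3.0041 \cdot 10^{5}$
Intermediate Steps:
$A{\left(K \right)} = 4 K^{2}$ ($A{\left(K \right)} = 2 K 2 K = 4 K^{2}$)
$p{\left(x \right)} = - \frac{1444 + x}{14 x}$ ($p{\left(x \right)} = - \frac{\left(x + 4 \cdot 19^{2}\right) \frac{1}{x + x}}{7} = - \frac{\left(x + 4 \cdot 361\right) \frac{1}{2 x}}{7} = - \frac{\left(x + 1444\right) \frac{1}{2 x}}{7} = - \frac{\left(1444 + x\right) \frac{1}{2 x}}{7} = - \frac{\frac{1}{2} \frac{1}{x} \left(1444 + x\right)}{7} = - \frac{1444 + x}{14 x}$)
$p{\left(\left(314 + 152\right) \left(-280 + 13\right) \right)} - -300413 = \frac{-1444 - \left(314 + 152\right) \left(-280 + 13\right)}{14 \left(314 + 152\right) \left(-280 + 13\right)} - -300413 = \frac{-1444 - 466 \left(-267\right)}{14 \cdot 466 \left(-267\right)} + 300413 = \frac{-1444 - -124422}{14 \left(-124422\right)} + 300413 = \frac{1}{14} \left(- \frac{1}{124422}\right) \left(-1444 + 124422\right) + 300413 = \frac{1}{14} \left(- \frac{1}{124422}\right) 122978 + 300413 = - \frac{61489}{870954} + 300413 = \frac{261645842513}{870954}$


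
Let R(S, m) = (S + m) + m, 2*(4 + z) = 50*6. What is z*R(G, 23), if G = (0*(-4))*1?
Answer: 6716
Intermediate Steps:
G = 0 (G = 0*1 = 0)
z = 146 (z = -4 + (50*6)/2 = -4 + (1/2)*300 = -4 + 150 = 146)
R(S, m) = S + 2*m
z*R(G, 23) = 146*(0 + 2*23) = 146*(0 + 46) = 146*46 = 6716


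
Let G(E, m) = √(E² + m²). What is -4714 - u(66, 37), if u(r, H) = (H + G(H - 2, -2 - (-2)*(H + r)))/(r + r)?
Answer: -622285/132 - √42841/132 ≈ -4715.9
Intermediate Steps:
u(r, H) = (H + √((-2 + H)² + (-2 + 2*H + 2*r)²))/(2*r) (u(r, H) = (H + √((H - 2)² + (-2 - (-2)*(H + r))²))/(r + r) = (H + √((-2 + H)² + (-2 - (-2*H - 2*r))²))/((2*r)) = (H + √((-2 + H)² + (-2 + (2*H + 2*r))²))*(1/(2*r)) = (H + √((-2 + H)² + (-2 + 2*H + 2*r)²))*(1/(2*r)) = (H + √((-2 + H)² + (-2 + 2*H + 2*r)²))/(2*r))
-4714 - u(66, 37) = -4714 - (37 + √((-2 + 37)² + 4*(-1 + 37 + 66)²))/(2*66) = -4714 - (37 + √(35² + 4*102²))/(2*66) = -4714 - (37 + √(1225 + 4*10404))/(2*66) = -4714 - (37 + √(1225 + 41616))/(2*66) = -4714 - (37 + √42841)/(2*66) = -4714 - (37/132 + √42841/132) = -4714 + (-37/132 - √42841/132) = -622285/132 - √42841/132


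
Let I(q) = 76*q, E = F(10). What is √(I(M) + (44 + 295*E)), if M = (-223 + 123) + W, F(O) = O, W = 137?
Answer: √5806 ≈ 76.197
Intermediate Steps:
E = 10
M = 37 (M = (-223 + 123) + 137 = -100 + 137 = 37)
√(I(M) + (44 + 295*E)) = √(76*37 + (44 + 295*10)) = √(2812 + (44 + 2950)) = √(2812 + 2994) = √5806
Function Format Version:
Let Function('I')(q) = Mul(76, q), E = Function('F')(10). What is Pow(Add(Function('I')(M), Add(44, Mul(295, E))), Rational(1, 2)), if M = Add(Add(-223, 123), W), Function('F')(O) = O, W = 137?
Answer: Pow(5806, Rational(1, 2)) ≈ 76.197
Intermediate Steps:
E = 10
M = 37 (M = Add(Add(-223, 123), 137) = Add(-100, 137) = 37)
Pow(Add(Function('I')(M), Add(44, Mul(295, E))), Rational(1, 2)) = Pow(Add(Mul(76, 37), Add(44, Mul(295, 10))), Rational(1, 2)) = Pow(Add(2812, Add(44, 2950)), Rational(1, 2)) = Pow(Add(2812, 2994), Rational(1, 2)) = Pow(5806, Rational(1, 2))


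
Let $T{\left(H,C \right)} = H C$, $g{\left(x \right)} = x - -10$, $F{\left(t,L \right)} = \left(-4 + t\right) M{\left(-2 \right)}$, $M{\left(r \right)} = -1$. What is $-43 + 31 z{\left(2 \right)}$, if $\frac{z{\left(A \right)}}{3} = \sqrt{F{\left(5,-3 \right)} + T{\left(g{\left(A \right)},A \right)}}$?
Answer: $-43 + 93 \sqrt{23} \approx 403.01$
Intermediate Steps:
$F{\left(t,L \right)} = 4 - t$ ($F{\left(t,L \right)} = \left(-4 + t\right) \left(-1\right) = 4 - t$)
$g{\left(x \right)} = 10 + x$ ($g{\left(x \right)} = x + 10 = 10 + x$)
$T{\left(H,C \right)} = C H$
$z{\left(A \right)} = 3 \sqrt{-1 + A \left(10 + A\right)}$ ($z{\left(A \right)} = 3 \sqrt{\left(4 - 5\right) + A \left(10 + A\right)} = 3 \sqrt{-1 + A \left(10 + A\right)}$)
$-43 + 31 z{\left(2 \right)} = -43 + 31 \cdot 3 \sqrt{-1 + 2 \left(10 + 2\right)} = -43 + 31 \cdot 3 \sqrt{-1 + 2 \cdot 12} = -43 + 31 \cdot 3 \sqrt{-1 + 24} = -43 + 31 \cdot 3 \sqrt{23} = -43 + 93 \sqrt{23}$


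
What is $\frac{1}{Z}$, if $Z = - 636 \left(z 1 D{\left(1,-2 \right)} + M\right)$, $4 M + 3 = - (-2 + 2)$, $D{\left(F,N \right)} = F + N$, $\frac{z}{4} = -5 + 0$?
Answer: $- \frac{1}{12243} \approx -8.1679 \cdot 10^{-5}$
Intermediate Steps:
$z = -20$ ($z = 4 \left(-5 + 0\right) = 4 \left(-5\right) = -20$)
$M = - \frac{3}{4}$ ($M = - \frac{3}{4} + \frac{\left(-1\right) \left(-2 + 2\right)}{4} = - \frac{3}{4} + \frac{\left(-1\right) 0}{4} = - \frac{3}{4} + \frac{1}{4} \cdot 0 = - \frac{3}{4} + 0 = - \frac{3}{4} \approx -0.75$)
$Z = -12243$ ($Z = - 636 \left(\left(-20\right) 1 \left(1 - 2\right) - \frac{3}{4}\right) = - 636 \left(\left(-20\right) \left(-1\right) - \frac{3}{4}\right) = - 636 \left(20 - \frac{3}{4}\right) = \left(-636\right) \frac{77}{4} = -12243$)
$\frac{1}{Z} = \frac{1}{-12243} = - \frac{1}{12243}$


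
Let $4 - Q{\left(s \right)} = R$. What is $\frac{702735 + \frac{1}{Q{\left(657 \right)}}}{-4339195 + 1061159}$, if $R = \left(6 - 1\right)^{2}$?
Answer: $- \frac{7378717}{34419378} \approx -0.21438$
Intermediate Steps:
$R = 25$ ($R = 5^{2} = 25$)
$Q{\left(s \right)} = -21$ ($Q{\left(s \right)} = 4 - 25 = -21$)
$\frac{702735 + \frac{1}{Q{\left(657 \right)}}}{-4339195 + 1061159} = \frac{702735 + \frac{1}{-21}}{-4339195 + 1061159} = \frac{702735 - \frac{1}{21}}{-3278036} = \frac{14757434}{21} \left(- \frac{1}{3278036}\right) = - \frac{7378717}{34419378}$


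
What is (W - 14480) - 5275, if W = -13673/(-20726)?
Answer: -409428457/20726 ≈ -19754.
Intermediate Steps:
W = 13673/20726 (W = -13673*(-1/20726) = 13673/20726 ≈ 0.65970)
(W - 14480) - 5275 = (13673/20726 - 14480) - 5275 = -300098807/20726 - 5275 = -409428457/20726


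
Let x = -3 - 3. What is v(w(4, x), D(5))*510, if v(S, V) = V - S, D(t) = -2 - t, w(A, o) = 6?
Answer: -6630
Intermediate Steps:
x = -6
v(w(4, x), D(5))*510 = ((-2 - 1*5) - 1*6)*510 = ((-2 - 5) - 6)*510 = (-7 - 6)*510 = -13*510 = -6630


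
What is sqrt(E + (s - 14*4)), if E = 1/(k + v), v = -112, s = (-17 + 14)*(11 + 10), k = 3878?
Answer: I*sqrt(1687744198)/3766 ≈ 10.909*I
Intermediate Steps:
s = -63 (s = -3*21 = -63)
E = 1/3766 (E = 1/(3878 - 112) = 1/3766 ≈ 0.00026553)
sqrt(E + (s - 14*4)) = sqrt(1/3766 + (-63 - 14*4)) = sqrt(1/3766 + (-63 - 56)) = sqrt(1/3766 - 119) = sqrt(-448153/3766) = I*sqrt(1687744198)/3766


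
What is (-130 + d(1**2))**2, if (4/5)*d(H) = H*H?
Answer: 265225/16 ≈ 16577.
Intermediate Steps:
d(H) = 5*H**2/4 (d(H) = 5*(H*H)/4 = 5*H**2/4)
(-130 + d(1**2))**2 = (-130 + 5*(1**2)**2/4)**2 = (-130 + (5/4)*1**2)**2 = (-130 + (5/4)*1)**2 = (-130 + 5/4)**2 = (-515/4)**2 = 265225/16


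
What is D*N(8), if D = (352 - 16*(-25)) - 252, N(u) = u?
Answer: 4000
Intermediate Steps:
D = 500 (D = (352 + 400) - 252 = 752 - 252 = 500)
D*N(8) = 500*8 = 4000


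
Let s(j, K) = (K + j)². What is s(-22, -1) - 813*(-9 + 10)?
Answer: -284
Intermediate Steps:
s(-22, -1) - 813*(-9 + 10) = (-1 - 22)² - 813*(-9 + 10) = (-23)² - 813 = 529 - 271*3 = 529 - 813 = -284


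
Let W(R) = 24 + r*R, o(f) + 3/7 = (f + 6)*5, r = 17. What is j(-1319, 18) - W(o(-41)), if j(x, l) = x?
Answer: 11475/7 ≈ 1639.3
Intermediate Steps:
o(f) = 207/7 + 5*f (o(f) = -3/7 + (f + 6)*5 = -3/7 + (6 + f)*5 = -3/7 + (30 + 5*f) = 207/7 + 5*f)
W(R) = 24 + 17*R
j(-1319, 18) - W(o(-41)) = -1319 - (24 + 17*(207/7 + 5*(-41))) = -1319 - (24 + 17*(207/7 - 205)) = -1319 - (24 + 17*(-1228/7)) = -1319 - (24 - 20876/7) = -1319 - 1*(-20708/7) = -1319 + 20708/7 = 11475/7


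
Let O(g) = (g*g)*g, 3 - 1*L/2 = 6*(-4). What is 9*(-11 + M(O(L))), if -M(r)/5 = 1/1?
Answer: -144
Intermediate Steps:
L = 54 (L = 6 - 12*(-4) = 6 - 2*(-24) = 6 + 48 = 54)
O(g) = g**3 (O(g) = g**2*g = g**3)
M(r) = -5 (M(r) = -5/1 = -5*1 = -5)
9*(-11 + M(O(L))) = 9*(-11 - 5) = 9*(-16) = -144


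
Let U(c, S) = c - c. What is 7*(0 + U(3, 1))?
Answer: 0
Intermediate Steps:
U(c, S) = 0
7*(0 + U(3, 1)) = 7*(0 + 0) = 7*0 = 0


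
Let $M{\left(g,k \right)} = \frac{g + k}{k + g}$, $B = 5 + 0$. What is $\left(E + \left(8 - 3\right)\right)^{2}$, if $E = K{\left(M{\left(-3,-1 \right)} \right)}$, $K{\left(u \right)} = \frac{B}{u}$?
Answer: $100$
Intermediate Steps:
$B = 5$
$M{\left(g,k \right)} = 1$ ($M{\left(g,k \right)} = \frac{g + k}{g + k} = 1$)
$K{\left(u \right)} = \frac{5}{u}$
$E = 5$ ($E = \frac{5}{1} = 5 \cdot 1 = 5$)
$\left(E + \left(8 - 3\right)\right)^{2} = \left(5 + \left(8 - 3\right)\right)^{2} = \left(5 + 5\right)^{2} = 10^{2} = 100$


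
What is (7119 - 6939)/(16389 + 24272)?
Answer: 180/40661 ≈ 0.0044268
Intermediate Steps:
(7119 - 6939)/(16389 + 24272) = 180/40661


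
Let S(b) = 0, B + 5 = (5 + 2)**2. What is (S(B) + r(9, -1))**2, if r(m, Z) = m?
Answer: 81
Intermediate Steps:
B = 44 (B = -5 + (5 + 2)**2 = -5 + 7**2 = -5 + 49 = 44)
(S(B) + r(9, -1))**2 = (0 + 9)**2 = 9**2 = 81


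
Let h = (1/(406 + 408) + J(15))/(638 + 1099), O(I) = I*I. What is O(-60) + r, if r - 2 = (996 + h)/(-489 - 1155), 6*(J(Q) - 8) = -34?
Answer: 25114118968067/6973443576 ≈ 3601.4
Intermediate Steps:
J(Q) = 7/3 (J(Q) = 8 + (⅙)*(-34) = 8 - 17/3 = 7/3)
O(I) = I²
h = 5701/4241754 (h = (1/(406 + 408) + 7/3)/(638 + 1099) = (1/814 + 7/3)/1737 = (1/814 + 7/3)*(1/1737) = (5701/2442)*(1/1737) = 5701/4241754 ≈ 0.0013440)
r = 9722094467/6973443576 (r = 2 + (996 + 5701/4241754)/(-489 - 1155) = 2 + (4224792685/4241754)/(-1644) = 2 + (4224792685/4241754)*(-1/1644) = 2 - 4224792685/6973443576 = 9722094467/6973443576 ≈ 1.3942)
O(-60) + r = (-60)² + 9722094467/6973443576 = 3600 + 9722094467/6973443576 = 25114118968067/6973443576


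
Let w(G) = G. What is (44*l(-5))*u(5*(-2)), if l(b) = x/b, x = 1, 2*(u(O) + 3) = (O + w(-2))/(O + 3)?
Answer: 132/7 ≈ 18.857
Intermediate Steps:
u(O) = -3 + (-2 + O)/(2*(3 + O)) (u(O) = -3 + ((O - 2)/(O + 3))/2 = -3 + ((-2 + O)/(3 + O))/2 = -3 + (-2 + O)/(2*(3 + O)))
l(b) = 1/b
(44*l(-5))*u(5*(-2)) = (44/(-5))*(5*(-4 - 5*(-2))/(2*(3 + 5*(-2)))) = (44*(-⅕))*(5*(-4 - 1*(-10))/(2*(3 - 10))) = -22*(-4 + 10)/(-7) = -22*(-1)*6/7 = -44/5*(-15/7) = 132/7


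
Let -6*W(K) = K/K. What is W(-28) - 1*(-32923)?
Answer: 197537/6 ≈ 32923.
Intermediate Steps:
W(K) = -1/6 (W(K) = -K/(6*K) = -1/6*1 = -1/6)
W(-28) - 1*(-32923) = -1/6 - 1*(-32923) = -1/6 + 32923 = 197537/6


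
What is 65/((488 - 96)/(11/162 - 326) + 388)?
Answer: 490295/2917612 ≈ 0.16805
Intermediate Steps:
65/((488 - 96)/(11/162 - 326) + 388) = 65/(392/(11*(1/162) - 326) + 388) = 65/(392/(11/162 - 326) + 388) = 65/(392/(-52801/162) + 388) = 65/(392*(-162/52801) + 388) = 65/(-9072/7543 + 388) = 65/(2917612/7543) = (7543/2917612)*65 = 490295/2917612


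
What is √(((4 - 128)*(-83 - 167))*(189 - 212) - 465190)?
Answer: 3*I*√130910 ≈ 1085.4*I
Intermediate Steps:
√(((4 - 128)*(-83 - 167))*(189 - 212) - 465190) = √(-124*(-250)*(-23) - 465190) = √(31000*(-23) - 465190) = √(-713000 - 465190) = √(-1178190) = 3*I*√130910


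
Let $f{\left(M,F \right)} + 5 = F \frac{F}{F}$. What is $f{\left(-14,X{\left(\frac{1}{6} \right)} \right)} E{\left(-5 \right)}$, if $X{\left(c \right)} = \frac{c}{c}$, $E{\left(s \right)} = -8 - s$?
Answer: $12$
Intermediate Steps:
$X{\left(c \right)} = 1$
$f{\left(M,F \right)} = -5 + F$ ($f{\left(M,F \right)} = -5 + F \frac{F}{F} = -5 + F 1 = -5 + F$)
$f{\left(-14,X{\left(\frac{1}{6} \right)} \right)} E{\left(-5 \right)} = \left(-5 + 1\right) \left(-8 - -5\right) = - 4 \left(-8 + 5\right) = \left(-4\right) \left(-3\right) = 12$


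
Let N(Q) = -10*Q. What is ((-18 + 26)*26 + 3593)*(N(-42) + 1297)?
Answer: 6526317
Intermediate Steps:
((-18 + 26)*26 + 3593)*(N(-42) + 1297) = ((-18 + 26)*26 + 3593)*(-10*(-42) + 1297) = (8*26 + 3593)*(420 + 1297) = (208 + 3593)*1717 = 3801*1717 = 6526317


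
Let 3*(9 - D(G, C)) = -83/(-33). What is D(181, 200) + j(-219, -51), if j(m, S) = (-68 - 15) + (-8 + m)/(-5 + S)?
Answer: -392431/5544 ≈ -70.785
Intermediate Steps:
j(m, S) = -83 + (-8 + m)/(-5 + S)
D(G, C) = 808/99 (D(G, C) = 9 - (-83)/(3*(-33)) = 9 - (-83)*(-1)/(3*33) = 9 - ⅓*83/33 = 9 - 83/99 = 808/99)
D(181, 200) + j(-219, -51) = 808/99 + (407 - 219 - 83*(-51))/(-5 - 51) = 808/99 + (407 - 219 + 4233)/(-56) = 808/99 - 1/56*4421 = 808/99 - 4421/56 = -392431/5544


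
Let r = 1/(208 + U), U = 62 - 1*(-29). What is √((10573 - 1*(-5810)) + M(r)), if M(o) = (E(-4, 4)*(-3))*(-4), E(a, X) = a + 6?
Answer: 3*√1823 ≈ 128.09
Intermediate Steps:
E(a, X) = 6 + a
U = 91 (U = 62 + 29 = 91)
r = 1/299 (r = 1/(208 + 91) = 1/299 ≈ 0.0033445)
M(o) = 24 (M(o) = ((6 - 4)*(-3))*(-4) = (2*(-3))*(-4) = -6*(-4) = 24)
√((10573 - 1*(-5810)) + M(r)) = √((10573 - 1*(-5810)) + 24) = √((10573 + 5810) + 24) = √(16383 + 24) = √16407 = 3*√1823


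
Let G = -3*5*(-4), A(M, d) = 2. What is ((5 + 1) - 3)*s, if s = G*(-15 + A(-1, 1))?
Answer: -2340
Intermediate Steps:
G = 60 (G = -15*(-4) = 60)
s = -780 (s = 60*(-15 + 2) = 60*(-13) = -780)
((5 + 1) - 3)*s = ((5 + 1) - 3)*(-780) = (6 - 3)*(-780) = 3*(-780) = -2340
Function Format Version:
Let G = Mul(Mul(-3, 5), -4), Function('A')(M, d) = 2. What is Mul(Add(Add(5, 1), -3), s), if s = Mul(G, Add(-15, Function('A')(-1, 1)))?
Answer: -2340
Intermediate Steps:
G = 60 (G = Mul(-15, -4) = 60)
s = -780 (s = Mul(60, Add(-15, 2)) = Mul(60, -13) = -780)
Mul(Add(Add(5, 1), -3), s) = Mul(Add(Add(5, 1), -3), -780) = Mul(Add(6, -3), -780) = Mul(3, -780) = -2340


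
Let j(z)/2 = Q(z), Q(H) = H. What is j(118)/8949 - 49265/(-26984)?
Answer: 447240709/241479816 ≈ 1.8521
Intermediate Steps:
j(z) = 2*z
j(118)/8949 - 49265/(-26984) = (2*118)/8949 - 49265/(-26984) = 236*(1/8949) - 49265*(-1/26984) = 236/8949 + 49265/26984 = 447240709/241479816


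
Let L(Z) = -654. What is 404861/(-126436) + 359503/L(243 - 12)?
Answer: -22859450201/41344572 ≈ -552.90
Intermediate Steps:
404861/(-126436) + 359503/L(243 - 12) = 404861/(-126436) + 359503/(-654) = 404861*(-1/126436) + 359503*(-1/654) = -404861/126436 - 359503/654 = -22859450201/41344572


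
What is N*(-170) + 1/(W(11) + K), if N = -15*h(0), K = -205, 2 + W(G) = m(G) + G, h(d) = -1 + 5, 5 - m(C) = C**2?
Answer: 3182399/312 ≈ 10200.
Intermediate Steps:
m(C) = 5 - C**2
h(d) = 4
W(G) = 3 + G - G**2 (W(G) = -2 + ((5 - G**2) + G) = -2 + (5 + G - G**2) = 3 + G - G**2)
N = -60 (N = -15*4 = -60)
N*(-170) + 1/(W(11) + K) = -60*(-170) + 1/((3 + 11 - 1*11**2) - 205) = 10200 + 1/((3 + 11 - 1*121) - 205) = 10200 + 1/((3 + 11 - 121) - 205) = 10200 + 1/(-107 - 205) = 10200 + 1/(-312) = 10200 - 1/312 = 3182399/312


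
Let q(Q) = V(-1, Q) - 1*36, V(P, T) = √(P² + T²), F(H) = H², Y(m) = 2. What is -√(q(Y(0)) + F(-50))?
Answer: -√(2464 + √5) ≈ -49.661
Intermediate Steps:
q(Q) = -36 + √(1 + Q²) (q(Q) = √((-1)² + Q²) - 1*36 = √(1 + Q²) - 36 = -36 + √(1 + Q²))
-√(q(Y(0)) + F(-50)) = -√((-36 + √(1 + 2²)) + (-50)²) = -√((-36 + √(1 + 4)) + 2500) = -√((-36 + √5) + 2500) = -√(2464 + √5)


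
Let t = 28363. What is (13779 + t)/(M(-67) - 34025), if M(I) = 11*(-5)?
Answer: -21071/17040 ≈ -1.2366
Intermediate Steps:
M(I) = -55
(13779 + t)/(M(-67) - 34025) = (13779 + 28363)/(-55 - 34025) = 42142/(-34080) = 42142*(-1/34080) = -21071/17040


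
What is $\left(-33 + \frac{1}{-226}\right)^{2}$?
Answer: $\frac{55636681}{51076} \approx 1089.3$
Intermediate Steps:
$\left(-33 + \frac{1}{-226}\right)^{2} = \left(-33 - \frac{1}{226}\right)^{2} = \left(- \frac{7459}{226}\right)^{2} = \frac{55636681}{51076}$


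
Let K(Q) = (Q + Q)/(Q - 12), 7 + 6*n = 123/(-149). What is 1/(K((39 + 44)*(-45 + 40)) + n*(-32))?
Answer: 190869/8337122 ≈ 0.022894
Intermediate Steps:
n = -583/447 (n = -7/6 + (123/(-149))/6 = -7/6 + (123*(-1/149))/6 = -7/6 + (1/6)*(-123/149) = -7/6 - 41/298 = -583/447 ≈ -1.3043)
K(Q) = 2*Q/(-12 + Q) (K(Q) = (2*Q)/(-12 + Q) = 2*Q/(-12 + Q))
1/(K((39 + 44)*(-45 + 40)) + n*(-32)) = 1/(2*((39 + 44)*(-45 + 40))/(-12 + (39 + 44)*(-45 + 40)) - 583/447*(-32)) = 1/(2*(83*(-5))/(-12 + 83*(-5)) + 18656/447) = 1/(2*(-415)/(-12 - 415) + 18656/447) = 1/(2*(-415)/(-427) + 18656/447) = 1/(2*(-415)*(-1/427) + 18656/447) = 1/(830/427 + 18656/447) = 1/(8337122/190869) = 190869/8337122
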